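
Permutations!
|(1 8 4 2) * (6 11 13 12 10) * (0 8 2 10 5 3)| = 10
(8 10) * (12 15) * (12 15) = (15)(8 10) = [0, 1, 2, 3, 4, 5, 6, 7, 10, 9, 8, 11, 12, 13, 14, 15]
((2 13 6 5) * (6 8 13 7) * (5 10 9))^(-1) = (2 5 9 10 6 7)(8 13) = ((2 7 6 10 9 5)(8 13))^(-1)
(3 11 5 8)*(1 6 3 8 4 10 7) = [0, 6, 2, 11, 10, 4, 3, 1, 8, 9, 7, 5] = (1 6 3 11 5 4 10 7)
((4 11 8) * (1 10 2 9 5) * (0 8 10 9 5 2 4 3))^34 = ((0 8 3)(1 9 2 5)(4 11 10))^34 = (0 8 3)(1 2)(4 11 10)(5 9)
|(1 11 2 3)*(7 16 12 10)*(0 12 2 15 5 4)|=|(0 12 10 7 16 2 3 1 11 15 5 4)|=12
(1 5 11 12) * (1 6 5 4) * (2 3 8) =[0, 4, 3, 8, 1, 11, 5, 7, 2, 9, 10, 12, 6] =(1 4)(2 3 8)(5 11 12 6)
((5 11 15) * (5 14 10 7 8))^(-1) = (5 8 7 10 14 15 11)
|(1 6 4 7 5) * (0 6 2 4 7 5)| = 12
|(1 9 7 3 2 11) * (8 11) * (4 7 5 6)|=10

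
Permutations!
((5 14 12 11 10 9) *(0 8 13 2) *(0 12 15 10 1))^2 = ((0 8 13 2 12 11 1)(5 14 15 10 9))^2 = (0 13 12 1 8 2 11)(5 15 9 14 10)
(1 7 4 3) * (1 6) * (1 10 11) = (1 7 4 3 6 10 11) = [0, 7, 2, 6, 3, 5, 10, 4, 8, 9, 11, 1]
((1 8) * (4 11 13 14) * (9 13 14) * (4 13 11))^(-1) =(1 8)(9 13 14 11)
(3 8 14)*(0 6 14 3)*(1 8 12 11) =(0 6 14)(1 8 3 12 11) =[6, 8, 2, 12, 4, 5, 14, 7, 3, 9, 10, 1, 11, 13, 0]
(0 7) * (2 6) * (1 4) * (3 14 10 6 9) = (0 7)(1 4)(2 9 3 14 10 6) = [7, 4, 9, 14, 1, 5, 2, 0, 8, 3, 6, 11, 12, 13, 10]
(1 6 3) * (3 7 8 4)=(1 6 7 8 4 3)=[0, 6, 2, 1, 3, 5, 7, 8, 4]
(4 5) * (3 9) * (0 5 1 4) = [5, 4, 2, 9, 1, 0, 6, 7, 8, 3] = (0 5)(1 4)(3 9)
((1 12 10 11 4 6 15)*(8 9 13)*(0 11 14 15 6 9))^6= (1 12 10 14 15)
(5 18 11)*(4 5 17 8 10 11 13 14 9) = [0, 1, 2, 3, 5, 18, 6, 7, 10, 4, 11, 17, 12, 14, 9, 15, 16, 8, 13] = (4 5 18 13 14 9)(8 10 11 17)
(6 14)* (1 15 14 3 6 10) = (1 15 14 10)(3 6) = [0, 15, 2, 6, 4, 5, 3, 7, 8, 9, 1, 11, 12, 13, 10, 14]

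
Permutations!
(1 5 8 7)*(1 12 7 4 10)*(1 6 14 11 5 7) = (1 7 12)(4 10 6 14 11 5 8) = [0, 7, 2, 3, 10, 8, 14, 12, 4, 9, 6, 5, 1, 13, 11]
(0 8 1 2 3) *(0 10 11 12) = (0 8 1 2 3 10 11 12) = [8, 2, 3, 10, 4, 5, 6, 7, 1, 9, 11, 12, 0]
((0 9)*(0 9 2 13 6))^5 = (0 2 13 6)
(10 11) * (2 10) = (2 10 11) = [0, 1, 10, 3, 4, 5, 6, 7, 8, 9, 11, 2]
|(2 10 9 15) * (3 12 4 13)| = |(2 10 9 15)(3 12 4 13)| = 4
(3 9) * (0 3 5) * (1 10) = (0 3 9 5)(1 10) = [3, 10, 2, 9, 4, 0, 6, 7, 8, 5, 1]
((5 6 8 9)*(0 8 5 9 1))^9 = (9)(5 6)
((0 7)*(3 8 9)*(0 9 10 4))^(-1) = (0 4 10 8 3 9 7)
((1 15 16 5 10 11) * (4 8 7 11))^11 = (1 16 10 8 11 15 5 4 7)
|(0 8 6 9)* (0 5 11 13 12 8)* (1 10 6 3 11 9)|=30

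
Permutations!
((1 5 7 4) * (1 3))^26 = (1 5 7 4 3)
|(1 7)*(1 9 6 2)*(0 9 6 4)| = 12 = |(0 9 4)(1 7 6 2)|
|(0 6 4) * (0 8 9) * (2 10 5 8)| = |(0 6 4 2 10 5 8 9)| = 8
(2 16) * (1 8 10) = [0, 8, 16, 3, 4, 5, 6, 7, 10, 9, 1, 11, 12, 13, 14, 15, 2] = (1 8 10)(2 16)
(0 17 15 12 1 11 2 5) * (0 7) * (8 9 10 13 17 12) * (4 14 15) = (0 12 1 11 2 5 7)(4 14 15 8 9 10 13 17) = [12, 11, 5, 3, 14, 7, 6, 0, 9, 10, 13, 2, 1, 17, 15, 8, 16, 4]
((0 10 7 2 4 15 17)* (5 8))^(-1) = (0 17 15 4 2 7 10)(5 8)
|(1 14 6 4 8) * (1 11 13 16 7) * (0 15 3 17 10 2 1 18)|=16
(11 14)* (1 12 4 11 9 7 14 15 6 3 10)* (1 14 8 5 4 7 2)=(1 12 7 8 5 4 11 15 6 3 10 14 9 2)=[0, 12, 1, 10, 11, 4, 3, 8, 5, 2, 14, 15, 7, 13, 9, 6]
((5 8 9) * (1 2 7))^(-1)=(1 7 2)(5 9 8)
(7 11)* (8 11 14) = (7 14 8 11) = [0, 1, 2, 3, 4, 5, 6, 14, 11, 9, 10, 7, 12, 13, 8]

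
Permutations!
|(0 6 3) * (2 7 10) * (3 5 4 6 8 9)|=12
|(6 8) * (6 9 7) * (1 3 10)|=12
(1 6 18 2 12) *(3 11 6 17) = [0, 17, 12, 11, 4, 5, 18, 7, 8, 9, 10, 6, 1, 13, 14, 15, 16, 3, 2] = (1 17 3 11 6 18 2 12)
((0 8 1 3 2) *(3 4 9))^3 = (0 4 2 1 3 8 9) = ((0 8 1 4 9 3 2))^3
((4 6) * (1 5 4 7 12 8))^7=(12)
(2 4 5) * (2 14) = [0, 1, 4, 3, 5, 14, 6, 7, 8, 9, 10, 11, 12, 13, 2] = (2 4 5 14)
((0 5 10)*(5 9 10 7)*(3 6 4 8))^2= ((0 9 10)(3 6 4 8)(5 7))^2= (0 10 9)(3 4)(6 8)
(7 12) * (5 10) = (5 10)(7 12) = [0, 1, 2, 3, 4, 10, 6, 12, 8, 9, 5, 11, 7]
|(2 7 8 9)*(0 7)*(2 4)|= |(0 7 8 9 4 2)|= 6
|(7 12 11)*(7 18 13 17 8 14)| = 8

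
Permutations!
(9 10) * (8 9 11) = (8 9 10 11) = [0, 1, 2, 3, 4, 5, 6, 7, 9, 10, 11, 8]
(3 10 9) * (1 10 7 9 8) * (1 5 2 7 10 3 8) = (1 3 10)(2 7 9 8 5) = [0, 3, 7, 10, 4, 2, 6, 9, 5, 8, 1]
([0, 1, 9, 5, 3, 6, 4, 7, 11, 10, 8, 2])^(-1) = (2 11 8 10 9)(3 4 6 5)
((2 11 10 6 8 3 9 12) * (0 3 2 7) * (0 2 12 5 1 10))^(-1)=((0 3 9 5 1 10 6 8 12 7 2 11))^(-1)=(0 11 2 7 12 8 6 10 1 5 9 3)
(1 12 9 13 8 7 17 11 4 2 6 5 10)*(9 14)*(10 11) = (1 12 14 9 13 8 7 17 10)(2 6 5 11 4) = [0, 12, 6, 3, 2, 11, 5, 17, 7, 13, 1, 4, 14, 8, 9, 15, 16, 10]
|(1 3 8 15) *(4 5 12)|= |(1 3 8 15)(4 5 12)|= 12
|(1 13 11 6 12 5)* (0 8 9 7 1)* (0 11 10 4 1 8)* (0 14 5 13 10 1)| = |(0 14 5 11 6 12 13 1 10 4)(7 8 9)| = 30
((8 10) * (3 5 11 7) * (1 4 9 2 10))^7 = (1 4 9 2 10 8)(3 7 11 5)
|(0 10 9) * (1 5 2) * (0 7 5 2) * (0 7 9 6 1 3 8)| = 14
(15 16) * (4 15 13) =[0, 1, 2, 3, 15, 5, 6, 7, 8, 9, 10, 11, 12, 4, 14, 16, 13] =(4 15 16 13)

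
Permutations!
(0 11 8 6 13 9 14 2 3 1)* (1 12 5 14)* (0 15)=(0 11 8 6 13 9 1 15)(2 3 12 5 14)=[11, 15, 3, 12, 4, 14, 13, 7, 6, 1, 10, 8, 5, 9, 2, 0]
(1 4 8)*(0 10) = (0 10)(1 4 8) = [10, 4, 2, 3, 8, 5, 6, 7, 1, 9, 0]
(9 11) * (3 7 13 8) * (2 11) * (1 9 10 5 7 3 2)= (1 9)(2 11 10 5 7 13 8)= [0, 9, 11, 3, 4, 7, 6, 13, 2, 1, 5, 10, 12, 8]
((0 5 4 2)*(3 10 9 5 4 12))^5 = ((0 4 2)(3 10 9 5 12))^5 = (12)(0 2 4)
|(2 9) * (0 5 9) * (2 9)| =3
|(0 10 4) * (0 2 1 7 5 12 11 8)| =|(0 10 4 2 1 7 5 12 11 8)| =10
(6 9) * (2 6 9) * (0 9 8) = (0 9 8)(2 6) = [9, 1, 6, 3, 4, 5, 2, 7, 0, 8]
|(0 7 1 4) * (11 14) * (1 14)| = |(0 7 14 11 1 4)| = 6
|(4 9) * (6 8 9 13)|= 5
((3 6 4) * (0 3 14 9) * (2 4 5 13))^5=(0 2 3 4 6 14 5 9 13)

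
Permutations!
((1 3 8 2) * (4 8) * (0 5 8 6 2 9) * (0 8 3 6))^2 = ((0 5 3 4)(1 6 2)(8 9))^2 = (9)(0 3)(1 2 6)(4 5)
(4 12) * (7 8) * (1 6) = (1 6)(4 12)(7 8) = [0, 6, 2, 3, 12, 5, 1, 8, 7, 9, 10, 11, 4]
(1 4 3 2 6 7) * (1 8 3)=(1 4)(2 6 7 8 3)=[0, 4, 6, 2, 1, 5, 7, 8, 3]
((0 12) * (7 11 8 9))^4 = (12)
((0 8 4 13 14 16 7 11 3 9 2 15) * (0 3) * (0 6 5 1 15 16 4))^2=(1 3 2 7 6)(4 14 13)(5 15 9 16 11)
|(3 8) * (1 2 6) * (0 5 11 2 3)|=|(0 5 11 2 6 1 3 8)|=8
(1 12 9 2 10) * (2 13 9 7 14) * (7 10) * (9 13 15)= (1 12 10)(2 7 14)(9 15)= [0, 12, 7, 3, 4, 5, 6, 14, 8, 15, 1, 11, 10, 13, 2, 9]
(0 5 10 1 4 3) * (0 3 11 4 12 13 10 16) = [5, 12, 2, 3, 11, 16, 6, 7, 8, 9, 1, 4, 13, 10, 14, 15, 0] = (0 5 16)(1 12 13 10)(4 11)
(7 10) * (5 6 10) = (5 6 10 7) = [0, 1, 2, 3, 4, 6, 10, 5, 8, 9, 7]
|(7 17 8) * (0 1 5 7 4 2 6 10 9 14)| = |(0 1 5 7 17 8 4 2 6 10 9 14)| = 12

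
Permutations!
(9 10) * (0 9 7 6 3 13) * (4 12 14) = [9, 1, 2, 13, 12, 5, 3, 6, 8, 10, 7, 11, 14, 0, 4] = (0 9 10 7 6 3 13)(4 12 14)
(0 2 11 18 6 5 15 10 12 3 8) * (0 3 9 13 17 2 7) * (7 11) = (0 11 18 6 5 15 10 12 9 13 17 2 7)(3 8) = [11, 1, 7, 8, 4, 15, 5, 0, 3, 13, 12, 18, 9, 17, 14, 10, 16, 2, 6]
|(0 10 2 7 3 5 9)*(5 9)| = 6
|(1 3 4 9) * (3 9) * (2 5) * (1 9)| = |(9)(2 5)(3 4)| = 2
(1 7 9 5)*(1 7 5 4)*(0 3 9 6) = (0 3 9 4 1 5 7 6) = [3, 5, 2, 9, 1, 7, 0, 6, 8, 4]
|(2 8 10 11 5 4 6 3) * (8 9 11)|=14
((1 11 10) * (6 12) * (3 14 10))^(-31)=((1 11 3 14 10)(6 12))^(-31)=(1 10 14 3 11)(6 12)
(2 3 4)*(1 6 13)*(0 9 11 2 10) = (0 9 11 2 3 4 10)(1 6 13) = [9, 6, 3, 4, 10, 5, 13, 7, 8, 11, 0, 2, 12, 1]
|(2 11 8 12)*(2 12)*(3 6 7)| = 3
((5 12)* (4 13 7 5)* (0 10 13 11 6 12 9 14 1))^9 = (0 10 13 7 5 9 14 1)(4 11 6 12)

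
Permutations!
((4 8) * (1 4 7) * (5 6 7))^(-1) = ((1 4 8 5 6 7))^(-1) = (1 7 6 5 8 4)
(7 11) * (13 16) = [0, 1, 2, 3, 4, 5, 6, 11, 8, 9, 10, 7, 12, 16, 14, 15, 13] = (7 11)(13 16)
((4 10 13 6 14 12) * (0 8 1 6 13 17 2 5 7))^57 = ((0 8 1 6 14 12 4 10 17 2 5 7))^57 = (0 2 4 6)(1 7 17 12)(5 10 14 8)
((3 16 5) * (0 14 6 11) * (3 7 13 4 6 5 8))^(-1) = ((0 14 5 7 13 4 6 11)(3 16 8))^(-1) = (0 11 6 4 13 7 5 14)(3 8 16)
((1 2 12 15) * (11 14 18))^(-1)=((1 2 12 15)(11 14 18))^(-1)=(1 15 12 2)(11 18 14)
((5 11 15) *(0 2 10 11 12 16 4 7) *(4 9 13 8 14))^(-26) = ((0 2 10 11 15 5 12 16 9 13 8 14 4 7))^(-26) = (0 10 15 12 9 8 4)(2 11 5 16 13 14 7)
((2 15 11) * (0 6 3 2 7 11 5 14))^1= (0 6 3 2 15 5 14)(7 11)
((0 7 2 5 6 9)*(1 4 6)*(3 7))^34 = ((0 3 7 2 5 1 4 6 9))^34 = (0 6 1 2 3 9 4 5 7)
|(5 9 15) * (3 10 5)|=5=|(3 10 5 9 15)|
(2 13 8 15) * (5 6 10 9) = (2 13 8 15)(5 6 10 9) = [0, 1, 13, 3, 4, 6, 10, 7, 15, 5, 9, 11, 12, 8, 14, 2]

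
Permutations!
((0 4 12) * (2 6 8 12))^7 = ((0 4 2 6 8 12))^7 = (0 4 2 6 8 12)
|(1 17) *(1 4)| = 3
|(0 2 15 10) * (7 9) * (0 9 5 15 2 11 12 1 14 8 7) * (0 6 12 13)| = 30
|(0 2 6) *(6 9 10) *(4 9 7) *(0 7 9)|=7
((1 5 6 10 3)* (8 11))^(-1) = (1 3 10 6 5)(8 11)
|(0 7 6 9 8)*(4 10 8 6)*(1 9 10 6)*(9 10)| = 8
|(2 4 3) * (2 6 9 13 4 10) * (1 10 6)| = 8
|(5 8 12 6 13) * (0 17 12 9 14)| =|(0 17 12 6 13 5 8 9 14)| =9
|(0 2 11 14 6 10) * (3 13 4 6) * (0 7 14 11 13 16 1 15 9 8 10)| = 45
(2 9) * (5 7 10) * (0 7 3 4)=(0 7 10 5 3 4)(2 9)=[7, 1, 9, 4, 0, 3, 6, 10, 8, 2, 5]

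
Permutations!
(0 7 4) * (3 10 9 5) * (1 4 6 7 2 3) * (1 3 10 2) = [1, 4, 10, 2, 0, 3, 7, 6, 8, 5, 9] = (0 1 4)(2 10 9 5 3)(6 7)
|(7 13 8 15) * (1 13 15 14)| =|(1 13 8 14)(7 15)| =4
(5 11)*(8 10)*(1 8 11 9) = (1 8 10 11 5 9) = [0, 8, 2, 3, 4, 9, 6, 7, 10, 1, 11, 5]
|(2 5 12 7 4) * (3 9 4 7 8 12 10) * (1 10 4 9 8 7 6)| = 21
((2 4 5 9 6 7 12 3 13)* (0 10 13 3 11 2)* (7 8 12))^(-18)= ((0 10 13)(2 4 5 9 6 8 12 11))^(-18)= (13)(2 12 6 5)(4 11 8 9)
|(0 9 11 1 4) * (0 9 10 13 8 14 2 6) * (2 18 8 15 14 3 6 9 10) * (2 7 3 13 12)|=|(0 7 3 6)(1 4 10 12 2 9 11)(8 13 15 14 18)|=140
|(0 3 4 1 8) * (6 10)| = |(0 3 4 1 8)(6 10)| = 10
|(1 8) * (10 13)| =2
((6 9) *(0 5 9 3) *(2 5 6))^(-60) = (9)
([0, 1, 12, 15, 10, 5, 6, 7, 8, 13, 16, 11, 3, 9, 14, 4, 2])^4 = (2 4 12 10 3 16 15)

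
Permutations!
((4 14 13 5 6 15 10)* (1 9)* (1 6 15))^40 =(1 9 6)(4 15 13)(5 14 10)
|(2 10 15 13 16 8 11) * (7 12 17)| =|(2 10 15 13 16 8 11)(7 12 17)| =21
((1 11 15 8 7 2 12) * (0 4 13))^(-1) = (0 13 4)(1 12 2 7 8 15 11)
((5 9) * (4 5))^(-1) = (4 9 5)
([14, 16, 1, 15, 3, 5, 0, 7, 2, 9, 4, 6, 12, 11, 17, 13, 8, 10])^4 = (0 4 11 17 15)(3 6 10 13 14)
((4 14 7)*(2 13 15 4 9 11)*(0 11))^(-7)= (0 2 15 14 9 11 13 4 7)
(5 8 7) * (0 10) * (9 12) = (0 10)(5 8 7)(9 12) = [10, 1, 2, 3, 4, 8, 6, 5, 7, 12, 0, 11, 9]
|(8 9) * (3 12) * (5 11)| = 2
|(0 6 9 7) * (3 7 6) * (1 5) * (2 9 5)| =|(0 3 7)(1 2 9 6 5)| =15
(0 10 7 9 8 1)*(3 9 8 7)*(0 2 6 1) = [10, 2, 6, 9, 4, 5, 1, 8, 0, 7, 3] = (0 10 3 9 7 8)(1 2 6)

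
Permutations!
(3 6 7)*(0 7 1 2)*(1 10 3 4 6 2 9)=(0 7 4 6 10 3 2)(1 9)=[7, 9, 0, 2, 6, 5, 10, 4, 8, 1, 3]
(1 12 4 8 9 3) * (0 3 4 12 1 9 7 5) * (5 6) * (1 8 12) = (0 3 9 4 12 1 8 7 6 5) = [3, 8, 2, 9, 12, 0, 5, 6, 7, 4, 10, 11, 1]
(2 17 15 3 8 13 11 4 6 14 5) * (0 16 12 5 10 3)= [16, 1, 17, 8, 6, 2, 14, 7, 13, 9, 3, 4, 5, 11, 10, 0, 12, 15]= (0 16 12 5 2 17 15)(3 8 13 11 4 6 14 10)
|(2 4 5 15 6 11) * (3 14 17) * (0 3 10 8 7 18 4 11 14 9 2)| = 10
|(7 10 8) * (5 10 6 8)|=6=|(5 10)(6 8 7)|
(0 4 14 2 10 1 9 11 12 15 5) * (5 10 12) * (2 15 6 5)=(0 4 14 15 10 1 9 11 2 12 6 5)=[4, 9, 12, 3, 14, 0, 5, 7, 8, 11, 1, 2, 6, 13, 15, 10]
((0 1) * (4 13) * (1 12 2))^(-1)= (0 1 2 12)(4 13)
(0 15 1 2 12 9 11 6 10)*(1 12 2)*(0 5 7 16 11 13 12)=(0 15)(5 7 16 11 6 10)(9 13 12)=[15, 1, 2, 3, 4, 7, 10, 16, 8, 13, 5, 6, 9, 12, 14, 0, 11]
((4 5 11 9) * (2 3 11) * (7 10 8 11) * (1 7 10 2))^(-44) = (1 11 2 4 10)(3 5 8 7 9)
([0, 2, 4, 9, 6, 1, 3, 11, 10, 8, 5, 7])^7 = [0, 10, 5, 4, 1, 8, 2, 11, 3, 6, 9, 7]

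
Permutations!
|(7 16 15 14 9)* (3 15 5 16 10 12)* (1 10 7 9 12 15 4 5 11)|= |(1 10 15 14 12 3 4 5 16 11)|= 10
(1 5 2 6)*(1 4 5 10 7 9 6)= (1 10 7 9 6 4 5 2)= [0, 10, 1, 3, 5, 2, 4, 9, 8, 6, 7]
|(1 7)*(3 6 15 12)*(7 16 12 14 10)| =|(1 16 12 3 6 15 14 10 7)| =9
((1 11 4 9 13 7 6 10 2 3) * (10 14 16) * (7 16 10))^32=(1 14 13)(2 7 4)(3 6 9)(10 16 11)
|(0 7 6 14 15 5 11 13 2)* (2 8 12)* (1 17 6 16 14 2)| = 14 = |(0 7 16 14 15 5 11 13 8 12 1 17 6 2)|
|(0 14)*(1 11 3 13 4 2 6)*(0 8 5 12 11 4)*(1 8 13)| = 9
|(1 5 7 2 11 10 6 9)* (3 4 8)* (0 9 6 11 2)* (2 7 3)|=|(0 9 1 5 3 4 8 2 7)(10 11)|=18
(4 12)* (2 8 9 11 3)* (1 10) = (1 10)(2 8 9 11 3)(4 12) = [0, 10, 8, 2, 12, 5, 6, 7, 9, 11, 1, 3, 4]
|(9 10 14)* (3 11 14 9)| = 6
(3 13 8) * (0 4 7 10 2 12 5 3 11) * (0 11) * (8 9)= (0 4 7 10 2 12 5 3 13 9 8)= [4, 1, 12, 13, 7, 3, 6, 10, 0, 8, 2, 11, 5, 9]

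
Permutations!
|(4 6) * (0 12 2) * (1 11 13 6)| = 15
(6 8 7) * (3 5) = [0, 1, 2, 5, 4, 3, 8, 6, 7] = (3 5)(6 8 7)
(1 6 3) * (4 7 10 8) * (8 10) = (10)(1 6 3)(4 7 8) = [0, 6, 2, 1, 7, 5, 3, 8, 4, 9, 10]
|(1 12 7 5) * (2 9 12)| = |(1 2 9 12 7 5)| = 6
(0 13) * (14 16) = (0 13)(14 16) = [13, 1, 2, 3, 4, 5, 6, 7, 8, 9, 10, 11, 12, 0, 16, 15, 14]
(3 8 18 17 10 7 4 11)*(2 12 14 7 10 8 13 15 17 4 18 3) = (2 12 14 7 18 4 11)(3 13 15 17 8) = [0, 1, 12, 13, 11, 5, 6, 18, 3, 9, 10, 2, 14, 15, 7, 17, 16, 8, 4]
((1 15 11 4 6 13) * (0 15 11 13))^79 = (0 13 11 6 15 1 4)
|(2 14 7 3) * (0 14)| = 5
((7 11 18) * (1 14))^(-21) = ((1 14)(7 11 18))^(-21) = (18)(1 14)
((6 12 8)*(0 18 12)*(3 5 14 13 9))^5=(18)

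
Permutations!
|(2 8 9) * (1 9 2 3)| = 6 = |(1 9 3)(2 8)|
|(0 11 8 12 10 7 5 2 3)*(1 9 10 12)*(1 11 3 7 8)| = |(12)(0 3)(1 9 10 8 11)(2 7 5)| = 30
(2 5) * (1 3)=(1 3)(2 5)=[0, 3, 5, 1, 4, 2]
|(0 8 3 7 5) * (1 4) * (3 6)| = 6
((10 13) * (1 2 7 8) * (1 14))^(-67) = (1 8 2 14 7)(10 13)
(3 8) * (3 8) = (8) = [0, 1, 2, 3, 4, 5, 6, 7, 8]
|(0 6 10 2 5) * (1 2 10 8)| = 6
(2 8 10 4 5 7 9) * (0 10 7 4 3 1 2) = (0 10 3 1 2 8 7 9)(4 5) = [10, 2, 8, 1, 5, 4, 6, 9, 7, 0, 3]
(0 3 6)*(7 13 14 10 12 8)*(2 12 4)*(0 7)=(0 3 6 7 13 14 10 4 2 12 8)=[3, 1, 12, 6, 2, 5, 7, 13, 0, 9, 4, 11, 8, 14, 10]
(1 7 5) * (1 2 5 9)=(1 7 9)(2 5)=[0, 7, 5, 3, 4, 2, 6, 9, 8, 1]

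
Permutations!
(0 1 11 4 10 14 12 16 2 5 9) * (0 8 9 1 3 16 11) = (0 3 16 2 5 1)(4 10 14 12 11)(8 9) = [3, 0, 5, 16, 10, 1, 6, 7, 9, 8, 14, 4, 11, 13, 12, 15, 2]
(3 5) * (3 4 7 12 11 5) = (4 7 12 11 5) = [0, 1, 2, 3, 7, 4, 6, 12, 8, 9, 10, 5, 11]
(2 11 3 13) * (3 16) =[0, 1, 11, 13, 4, 5, 6, 7, 8, 9, 10, 16, 12, 2, 14, 15, 3] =(2 11 16 3 13)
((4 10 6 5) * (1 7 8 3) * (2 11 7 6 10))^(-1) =((1 6 5 4 2 11 7 8 3))^(-1) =(1 3 8 7 11 2 4 5 6)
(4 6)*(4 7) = [0, 1, 2, 3, 6, 5, 7, 4] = (4 6 7)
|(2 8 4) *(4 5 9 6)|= |(2 8 5 9 6 4)|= 6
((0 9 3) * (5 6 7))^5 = (0 3 9)(5 7 6)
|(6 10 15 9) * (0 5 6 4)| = |(0 5 6 10 15 9 4)| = 7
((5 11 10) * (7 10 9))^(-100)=(11)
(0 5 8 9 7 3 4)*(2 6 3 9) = [5, 1, 6, 4, 0, 8, 3, 9, 2, 7] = (0 5 8 2 6 3 4)(7 9)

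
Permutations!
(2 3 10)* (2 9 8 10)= [0, 1, 3, 2, 4, 5, 6, 7, 10, 8, 9]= (2 3)(8 10 9)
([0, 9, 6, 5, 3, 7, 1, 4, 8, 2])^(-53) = (1 6 2 9)(3 4 7 5)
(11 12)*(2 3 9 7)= (2 3 9 7)(11 12)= [0, 1, 3, 9, 4, 5, 6, 2, 8, 7, 10, 12, 11]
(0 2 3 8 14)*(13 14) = [2, 1, 3, 8, 4, 5, 6, 7, 13, 9, 10, 11, 12, 14, 0] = (0 2 3 8 13 14)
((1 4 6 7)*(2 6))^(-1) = (1 7 6 2 4)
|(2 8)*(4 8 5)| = |(2 5 4 8)| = 4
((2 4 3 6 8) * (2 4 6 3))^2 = (2 8)(4 6)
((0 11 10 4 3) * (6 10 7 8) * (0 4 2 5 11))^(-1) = ((2 5 11 7 8 6 10)(3 4))^(-1) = (2 10 6 8 7 11 5)(3 4)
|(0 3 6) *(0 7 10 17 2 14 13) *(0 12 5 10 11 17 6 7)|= 12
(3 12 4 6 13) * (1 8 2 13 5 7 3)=[0, 8, 13, 12, 6, 7, 5, 3, 2, 9, 10, 11, 4, 1]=(1 8 2 13)(3 12 4 6 5 7)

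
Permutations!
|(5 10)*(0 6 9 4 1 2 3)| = 14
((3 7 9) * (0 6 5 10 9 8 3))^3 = (0 10 6 9 5)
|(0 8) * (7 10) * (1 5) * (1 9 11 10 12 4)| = 8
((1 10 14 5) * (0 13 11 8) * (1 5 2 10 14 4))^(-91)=((0 13 11 8)(1 14 2 10 4))^(-91)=(0 13 11 8)(1 4 10 2 14)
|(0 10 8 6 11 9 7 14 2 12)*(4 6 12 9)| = 12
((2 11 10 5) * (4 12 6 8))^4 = ((2 11 10 5)(4 12 6 8))^4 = (12)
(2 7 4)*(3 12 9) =(2 7 4)(3 12 9) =[0, 1, 7, 12, 2, 5, 6, 4, 8, 3, 10, 11, 9]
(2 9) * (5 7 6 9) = [0, 1, 5, 3, 4, 7, 9, 6, 8, 2] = (2 5 7 6 9)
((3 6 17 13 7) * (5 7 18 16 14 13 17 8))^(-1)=(3 7 5 8 6)(13 14 16 18)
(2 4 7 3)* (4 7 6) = (2 7 3)(4 6) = [0, 1, 7, 2, 6, 5, 4, 3]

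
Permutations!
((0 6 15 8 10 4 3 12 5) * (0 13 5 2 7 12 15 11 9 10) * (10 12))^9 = ((0 6 11 9 12 2 7 10 4 3 15 8)(5 13))^9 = (0 3 7 9)(2 11 8 4)(5 13)(6 15 10 12)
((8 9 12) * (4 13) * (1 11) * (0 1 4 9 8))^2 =((0 1 11 4 13 9 12))^2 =(0 11 13 12 1 4 9)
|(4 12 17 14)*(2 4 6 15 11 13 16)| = 10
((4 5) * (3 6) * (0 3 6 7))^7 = ((0 3 7)(4 5))^7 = (0 3 7)(4 5)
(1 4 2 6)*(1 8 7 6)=(1 4 2)(6 8 7)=[0, 4, 1, 3, 2, 5, 8, 6, 7]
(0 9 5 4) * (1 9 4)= [4, 9, 2, 3, 0, 1, 6, 7, 8, 5]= (0 4)(1 9 5)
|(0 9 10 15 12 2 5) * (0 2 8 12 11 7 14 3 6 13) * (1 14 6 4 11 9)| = 18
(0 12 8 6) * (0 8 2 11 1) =[12, 0, 11, 3, 4, 5, 8, 7, 6, 9, 10, 1, 2] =(0 12 2 11 1)(6 8)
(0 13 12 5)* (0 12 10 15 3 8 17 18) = (0 13 10 15 3 8 17 18)(5 12) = [13, 1, 2, 8, 4, 12, 6, 7, 17, 9, 15, 11, 5, 10, 14, 3, 16, 18, 0]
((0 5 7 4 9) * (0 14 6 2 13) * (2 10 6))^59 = ((0 5 7 4 9 14 2 13)(6 10))^59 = (0 4 2 5 9 13 7 14)(6 10)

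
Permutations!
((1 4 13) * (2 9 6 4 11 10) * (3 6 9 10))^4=((1 11 3 6 4 13)(2 10))^4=(1 4 3)(6 11 13)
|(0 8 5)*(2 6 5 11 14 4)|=|(0 8 11 14 4 2 6 5)|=8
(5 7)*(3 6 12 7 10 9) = (3 6 12 7 5 10 9) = [0, 1, 2, 6, 4, 10, 12, 5, 8, 3, 9, 11, 7]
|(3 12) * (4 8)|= 2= |(3 12)(4 8)|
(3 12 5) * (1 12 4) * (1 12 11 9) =[0, 11, 2, 4, 12, 3, 6, 7, 8, 1, 10, 9, 5] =(1 11 9)(3 4 12 5)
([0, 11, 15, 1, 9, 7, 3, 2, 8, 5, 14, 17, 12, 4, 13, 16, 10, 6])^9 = [0, 3, 7, 6, 13, 9, 17, 5, 8, 4, 16, 1, 12, 14, 10, 2, 15, 11]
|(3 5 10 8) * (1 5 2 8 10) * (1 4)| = 3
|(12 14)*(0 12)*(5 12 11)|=|(0 11 5 12 14)|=5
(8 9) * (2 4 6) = (2 4 6)(8 9) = [0, 1, 4, 3, 6, 5, 2, 7, 9, 8]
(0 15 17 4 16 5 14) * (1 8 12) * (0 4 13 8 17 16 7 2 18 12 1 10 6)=(0 15 16 5 14 4 7 2 18 12 10 6)(1 17 13 8)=[15, 17, 18, 3, 7, 14, 0, 2, 1, 9, 6, 11, 10, 8, 4, 16, 5, 13, 12]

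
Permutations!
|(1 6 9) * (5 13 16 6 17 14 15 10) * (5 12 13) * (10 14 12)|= 14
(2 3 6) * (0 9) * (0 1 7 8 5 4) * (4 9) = (0 4)(1 7 8 5 9)(2 3 6) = [4, 7, 3, 6, 0, 9, 2, 8, 5, 1]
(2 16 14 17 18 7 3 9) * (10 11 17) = (2 16 14 10 11 17 18 7 3 9) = [0, 1, 16, 9, 4, 5, 6, 3, 8, 2, 11, 17, 12, 13, 10, 15, 14, 18, 7]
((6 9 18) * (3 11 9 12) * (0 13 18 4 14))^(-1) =(0 14 4 9 11 3 12 6 18 13) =((0 13 18 6 12 3 11 9 4 14))^(-1)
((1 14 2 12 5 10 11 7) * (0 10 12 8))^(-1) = (0 8 2 14 1 7 11 10)(5 12)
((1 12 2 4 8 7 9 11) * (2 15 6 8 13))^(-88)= ((1 12 15 6 8 7 9 11)(2 4 13))^(-88)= (15)(2 13 4)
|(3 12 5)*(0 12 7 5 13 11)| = 12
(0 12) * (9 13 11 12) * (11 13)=(13)(0 9 11 12)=[9, 1, 2, 3, 4, 5, 6, 7, 8, 11, 10, 12, 0, 13]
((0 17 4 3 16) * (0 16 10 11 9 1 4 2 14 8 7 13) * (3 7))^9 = (0 1 3 17 4 10 2 7 11 14 13 9 8)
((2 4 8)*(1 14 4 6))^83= ((1 14 4 8 2 6))^83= (1 6 2 8 4 14)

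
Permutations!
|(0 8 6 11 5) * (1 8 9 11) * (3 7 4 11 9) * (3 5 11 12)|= 12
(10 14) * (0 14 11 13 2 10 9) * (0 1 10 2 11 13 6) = [14, 10, 2, 3, 4, 5, 0, 7, 8, 1, 13, 6, 12, 11, 9] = (0 14 9 1 10 13 11 6)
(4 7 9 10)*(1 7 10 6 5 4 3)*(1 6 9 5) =(1 7 5 4 10 3 6) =[0, 7, 2, 6, 10, 4, 1, 5, 8, 9, 3]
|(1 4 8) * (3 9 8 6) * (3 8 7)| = |(1 4 6 8)(3 9 7)| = 12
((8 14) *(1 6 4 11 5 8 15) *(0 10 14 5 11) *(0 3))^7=(0 3 4 6 1 15 14 10)(5 8)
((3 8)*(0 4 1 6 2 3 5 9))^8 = ((0 4 1 6 2 3 8 5 9))^8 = (0 9 5 8 3 2 6 1 4)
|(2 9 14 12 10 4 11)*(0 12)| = |(0 12 10 4 11 2 9 14)| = 8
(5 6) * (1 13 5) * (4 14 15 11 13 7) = (1 7 4 14 15 11 13 5 6) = [0, 7, 2, 3, 14, 6, 1, 4, 8, 9, 10, 13, 12, 5, 15, 11]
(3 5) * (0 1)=[1, 0, 2, 5, 4, 3]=(0 1)(3 5)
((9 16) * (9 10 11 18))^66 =(9 16 10 11 18) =((9 16 10 11 18))^66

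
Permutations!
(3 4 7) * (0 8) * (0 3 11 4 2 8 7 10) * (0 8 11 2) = (0 7 2 11 4 10 8 3) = [7, 1, 11, 0, 10, 5, 6, 2, 3, 9, 8, 4]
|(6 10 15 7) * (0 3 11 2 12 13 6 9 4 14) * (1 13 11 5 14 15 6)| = |(0 3 5 14)(1 13)(2 12 11)(4 15 7 9)(6 10)| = 12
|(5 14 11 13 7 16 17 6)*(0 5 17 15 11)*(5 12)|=|(0 12 5 14)(6 17)(7 16 15 11 13)|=20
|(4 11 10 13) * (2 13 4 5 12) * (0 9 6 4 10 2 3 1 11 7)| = 35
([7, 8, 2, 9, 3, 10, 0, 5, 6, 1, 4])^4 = [4, 7, 2, 6, 8, 9, 10, 3, 5, 0, 1]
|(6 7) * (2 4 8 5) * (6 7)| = |(2 4 8 5)| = 4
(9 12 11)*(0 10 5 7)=(0 10 5 7)(9 12 11)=[10, 1, 2, 3, 4, 7, 6, 0, 8, 12, 5, 9, 11]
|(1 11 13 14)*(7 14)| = |(1 11 13 7 14)| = 5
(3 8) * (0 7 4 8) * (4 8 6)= (0 7 8 3)(4 6)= [7, 1, 2, 0, 6, 5, 4, 8, 3]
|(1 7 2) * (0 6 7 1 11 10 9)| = 7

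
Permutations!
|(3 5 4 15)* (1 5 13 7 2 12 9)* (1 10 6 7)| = 6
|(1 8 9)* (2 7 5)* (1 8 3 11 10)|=12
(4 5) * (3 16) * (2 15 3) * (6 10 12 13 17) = (2 15 3 16)(4 5)(6 10 12 13 17) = [0, 1, 15, 16, 5, 4, 10, 7, 8, 9, 12, 11, 13, 17, 14, 3, 2, 6]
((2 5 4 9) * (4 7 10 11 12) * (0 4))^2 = (0 9 5 10 12 4 2 7 11) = ((0 4 9 2 5 7 10 11 12))^2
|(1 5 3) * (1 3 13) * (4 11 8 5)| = 6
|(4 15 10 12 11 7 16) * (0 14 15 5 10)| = |(0 14 15)(4 5 10 12 11 7 16)| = 21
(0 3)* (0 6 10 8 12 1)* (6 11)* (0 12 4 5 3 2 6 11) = (0 2 6 10 8 4 5 3)(1 12) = [2, 12, 6, 0, 5, 3, 10, 7, 4, 9, 8, 11, 1]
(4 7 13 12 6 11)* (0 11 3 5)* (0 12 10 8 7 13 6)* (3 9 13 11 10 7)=[10, 1, 2, 5, 11, 12, 9, 6, 3, 13, 8, 4, 0, 7]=(0 10 8 3 5 12)(4 11)(6 9 13 7)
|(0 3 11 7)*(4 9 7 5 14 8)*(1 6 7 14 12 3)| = 4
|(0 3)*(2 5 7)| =6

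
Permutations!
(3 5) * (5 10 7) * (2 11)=(2 11)(3 10 7 5)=[0, 1, 11, 10, 4, 3, 6, 5, 8, 9, 7, 2]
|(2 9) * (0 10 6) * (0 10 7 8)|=6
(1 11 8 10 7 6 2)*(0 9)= [9, 11, 1, 3, 4, 5, 2, 6, 10, 0, 7, 8]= (0 9)(1 11 8 10 7 6 2)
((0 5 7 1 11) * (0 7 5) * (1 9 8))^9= (1 8 9 7 11)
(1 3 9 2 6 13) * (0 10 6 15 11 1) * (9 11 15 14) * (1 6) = [10, 3, 14, 11, 4, 5, 13, 7, 8, 2, 1, 6, 12, 0, 9, 15] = (15)(0 10 1 3 11 6 13)(2 14 9)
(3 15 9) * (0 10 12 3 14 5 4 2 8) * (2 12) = [10, 1, 8, 15, 12, 4, 6, 7, 0, 14, 2, 11, 3, 13, 5, 9] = (0 10 2 8)(3 15 9 14 5 4 12)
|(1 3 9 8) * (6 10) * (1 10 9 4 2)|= 4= |(1 3 4 2)(6 9 8 10)|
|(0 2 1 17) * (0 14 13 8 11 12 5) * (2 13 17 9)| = |(0 13 8 11 12 5)(1 9 2)(14 17)| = 6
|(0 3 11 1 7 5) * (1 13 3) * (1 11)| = |(0 11 13 3 1 7 5)| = 7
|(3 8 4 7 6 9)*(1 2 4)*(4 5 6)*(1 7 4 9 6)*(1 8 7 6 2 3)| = 4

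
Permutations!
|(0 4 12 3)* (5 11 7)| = |(0 4 12 3)(5 11 7)| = 12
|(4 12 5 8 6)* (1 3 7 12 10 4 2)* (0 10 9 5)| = |(0 10 4 9 5 8 6 2 1 3 7 12)| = 12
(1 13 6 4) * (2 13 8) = (1 8 2 13 6 4) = [0, 8, 13, 3, 1, 5, 4, 7, 2, 9, 10, 11, 12, 6]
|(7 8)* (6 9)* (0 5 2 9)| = 10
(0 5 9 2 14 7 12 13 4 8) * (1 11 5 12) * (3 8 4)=(0 12 13 3 8)(1 11 5 9 2 14 7)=[12, 11, 14, 8, 4, 9, 6, 1, 0, 2, 10, 5, 13, 3, 7]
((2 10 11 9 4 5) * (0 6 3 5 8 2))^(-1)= ((0 6 3 5)(2 10 11 9 4 8))^(-1)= (0 5 3 6)(2 8 4 9 11 10)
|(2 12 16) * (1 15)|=6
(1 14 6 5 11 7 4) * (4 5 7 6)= (1 14 4)(5 11 6 7)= [0, 14, 2, 3, 1, 11, 7, 5, 8, 9, 10, 6, 12, 13, 4]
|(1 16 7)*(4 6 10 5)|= 12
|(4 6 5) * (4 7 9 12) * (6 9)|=|(4 9 12)(5 7 6)|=3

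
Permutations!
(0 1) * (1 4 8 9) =(0 4 8 9 1) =[4, 0, 2, 3, 8, 5, 6, 7, 9, 1]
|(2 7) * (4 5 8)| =|(2 7)(4 5 8)| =6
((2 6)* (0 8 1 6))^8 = (0 6 8 2 1)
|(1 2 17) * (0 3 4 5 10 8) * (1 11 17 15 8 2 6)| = |(0 3 4 5 10 2 15 8)(1 6)(11 17)| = 8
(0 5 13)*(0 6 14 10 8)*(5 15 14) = (0 15 14 10 8)(5 13 6) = [15, 1, 2, 3, 4, 13, 5, 7, 0, 9, 8, 11, 12, 6, 10, 14]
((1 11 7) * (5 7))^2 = ((1 11 5 7))^2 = (1 5)(7 11)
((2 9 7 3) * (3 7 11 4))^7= ((2 9 11 4 3))^7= (2 11 3 9 4)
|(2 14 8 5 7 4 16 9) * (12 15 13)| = 24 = |(2 14 8 5 7 4 16 9)(12 15 13)|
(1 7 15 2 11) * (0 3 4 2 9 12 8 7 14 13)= (0 3 4 2 11 1 14 13)(7 15 9 12 8)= [3, 14, 11, 4, 2, 5, 6, 15, 7, 12, 10, 1, 8, 0, 13, 9]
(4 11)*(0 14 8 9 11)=[14, 1, 2, 3, 0, 5, 6, 7, 9, 11, 10, 4, 12, 13, 8]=(0 14 8 9 11 4)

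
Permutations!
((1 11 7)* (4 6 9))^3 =(11)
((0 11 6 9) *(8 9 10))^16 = ((0 11 6 10 8 9))^16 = (0 8 6)(9 10 11)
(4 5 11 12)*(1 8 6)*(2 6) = (1 8 2 6)(4 5 11 12) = [0, 8, 6, 3, 5, 11, 1, 7, 2, 9, 10, 12, 4]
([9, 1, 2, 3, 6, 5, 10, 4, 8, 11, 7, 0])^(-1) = [11, 1, 2, 3, 7, 5, 4, 10, 8, 0, 6, 9]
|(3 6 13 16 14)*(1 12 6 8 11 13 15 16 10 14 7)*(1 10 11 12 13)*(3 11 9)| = 13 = |(1 13 9 3 8 12 6 15 16 7 10 14 11)|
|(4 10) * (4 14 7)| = 4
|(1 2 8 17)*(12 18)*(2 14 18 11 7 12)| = 6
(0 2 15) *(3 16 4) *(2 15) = [15, 1, 2, 16, 3, 5, 6, 7, 8, 9, 10, 11, 12, 13, 14, 0, 4] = (0 15)(3 16 4)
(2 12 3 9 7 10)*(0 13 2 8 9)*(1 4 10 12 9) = (0 13 2 9 7 12 3)(1 4 10 8) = [13, 4, 9, 0, 10, 5, 6, 12, 1, 7, 8, 11, 3, 2]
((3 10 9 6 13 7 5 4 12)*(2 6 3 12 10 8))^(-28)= (2 13 5 10 3)(4 9 8 6 7)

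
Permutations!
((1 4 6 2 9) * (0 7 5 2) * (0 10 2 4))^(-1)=((0 7 5 4 6 10 2 9 1))^(-1)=(0 1 9 2 10 6 4 5 7)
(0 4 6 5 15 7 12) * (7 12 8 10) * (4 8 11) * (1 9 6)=(0 8 10 7 11 4 1 9 6 5 15 12)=[8, 9, 2, 3, 1, 15, 5, 11, 10, 6, 7, 4, 0, 13, 14, 12]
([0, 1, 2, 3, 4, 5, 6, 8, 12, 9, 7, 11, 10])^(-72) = [0, 1, 2, 3, 4, 5, 6, 7, 8, 9, 10, 11, 12]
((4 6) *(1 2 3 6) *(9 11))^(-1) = (1 4 6 3 2)(9 11)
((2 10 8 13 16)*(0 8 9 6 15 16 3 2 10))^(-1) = (0 2 3 13 8)(6 9 10 16 15)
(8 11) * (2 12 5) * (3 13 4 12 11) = (2 11 8 3 13 4 12 5) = [0, 1, 11, 13, 12, 2, 6, 7, 3, 9, 10, 8, 5, 4]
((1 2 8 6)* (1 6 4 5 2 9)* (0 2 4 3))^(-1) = ((0 2 8 3)(1 9)(4 5))^(-1) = (0 3 8 2)(1 9)(4 5)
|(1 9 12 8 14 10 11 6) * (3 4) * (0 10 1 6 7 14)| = 18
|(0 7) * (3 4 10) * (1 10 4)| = 6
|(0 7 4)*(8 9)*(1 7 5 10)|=6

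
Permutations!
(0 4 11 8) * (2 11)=(0 4 2 11 8)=[4, 1, 11, 3, 2, 5, 6, 7, 0, 9, 10, 8]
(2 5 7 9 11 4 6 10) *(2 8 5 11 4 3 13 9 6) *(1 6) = (1 6 10 8 5 7)(2 11 3 13 9 4) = [0, 6, 11, 13, 2, 7, 10, 1, 5, 4, 8, 3, 12, 9]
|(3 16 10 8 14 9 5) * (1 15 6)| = |(1 15 6)(3 16 10 8 14 9 5)| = 21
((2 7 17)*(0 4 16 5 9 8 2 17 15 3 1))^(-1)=(17)(0 1 3 15 7 2 8 9 5 16 4)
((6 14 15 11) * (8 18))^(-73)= (6 11 15 14)(8 18)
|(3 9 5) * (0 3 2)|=|(0 3 9 5 2)|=5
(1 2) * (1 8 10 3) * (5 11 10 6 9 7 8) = [0, 2, 5, 1, 4, 11, 9, 8, 6, 7, 3, 10] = (1 2 5 11 10 3)(6 9 7 8)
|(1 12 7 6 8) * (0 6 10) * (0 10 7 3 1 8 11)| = |(0 6 11)(1 12 3)| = 3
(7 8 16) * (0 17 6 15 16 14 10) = (0 17 6 15 16 7 8 14 10) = [17, 1, 2, 3, 4, 5, 15, 8, 14, 9, 0, 11, 12, 13, 10, 16, 7, 6]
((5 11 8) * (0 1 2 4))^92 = ((0 1 2 4)(5 11 8))^92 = (5 8 11)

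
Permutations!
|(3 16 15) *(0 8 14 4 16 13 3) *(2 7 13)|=|(0 8 14 4 16 15)(2 7 13 3)|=12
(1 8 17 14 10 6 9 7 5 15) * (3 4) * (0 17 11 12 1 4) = (0 17 14 10 6 9 7 5 15 4 3)(1 8 11 12) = [17, 8, 2, 0, 3, 15, 9, 5, 11, 7, 6, 12, 1, 13, 10, 4, 16, 14]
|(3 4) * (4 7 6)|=|(3 7 6 4)|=4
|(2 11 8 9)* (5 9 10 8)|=|(2 11 5 9)(8 10)|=4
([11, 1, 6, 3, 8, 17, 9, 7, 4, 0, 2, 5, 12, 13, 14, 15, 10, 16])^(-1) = (0 9 6 2 10 16 17 5 11)(4 8)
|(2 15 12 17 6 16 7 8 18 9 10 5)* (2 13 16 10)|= 13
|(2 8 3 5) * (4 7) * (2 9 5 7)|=10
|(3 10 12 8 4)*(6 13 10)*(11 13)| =|(3 6 11 13 10 12 8 4)| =8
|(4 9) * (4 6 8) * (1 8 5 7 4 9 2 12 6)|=|(1 8 9)(2 12 6 5 7 4)|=6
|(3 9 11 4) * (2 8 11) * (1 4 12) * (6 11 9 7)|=21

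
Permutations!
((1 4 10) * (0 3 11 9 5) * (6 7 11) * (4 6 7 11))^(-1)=((0 3 7 4 10 1 6 11 9 5))^(-1)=(0 5 9 11 6 1 10 4 7 3)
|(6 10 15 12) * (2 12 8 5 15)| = 12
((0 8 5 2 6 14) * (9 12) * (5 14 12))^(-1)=((0 8 14)(2 6 12 9 5))^(-1)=(0 14 8)(2 5 9 12 6)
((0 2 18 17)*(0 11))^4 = ((0 2 18 17 11))^4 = (0 11 17 18 2)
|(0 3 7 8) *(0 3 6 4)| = |(0 6 4)(3 7 8)| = 3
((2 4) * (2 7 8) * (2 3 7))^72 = (8) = ((2 4)(3 7 8))^72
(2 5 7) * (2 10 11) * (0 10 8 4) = (0 10 11 2 5 7 8 4) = [10, 1, 5, 3, 0, 7, 6, 8, 4, 9, 11, 2]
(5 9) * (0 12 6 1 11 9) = (0 12 6 1 11 9 5) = [12, 11, 2, 3, 4, 0, 1, 7, 8, 5, 10, 9, 6]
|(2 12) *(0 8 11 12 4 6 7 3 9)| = 10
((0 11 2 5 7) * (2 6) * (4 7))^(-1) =((0 11 6 2 5 4 7))^(-1) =(0 7 4 5 2 6 11)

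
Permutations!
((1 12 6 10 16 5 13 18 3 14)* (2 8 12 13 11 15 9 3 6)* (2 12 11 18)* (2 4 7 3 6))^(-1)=(1 14 3 7 4 13)(2 18 5 16 10 6 9 15 11 8)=((1 13 4 7 3 14)(2 8 11 15 9 6 10 16 5 18))^(-1)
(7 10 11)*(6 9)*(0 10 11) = (0 10)(6 9)(7 11) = [10, 1, 2, 3, 4, 5, 9, 11, 8, 6, 0, 7]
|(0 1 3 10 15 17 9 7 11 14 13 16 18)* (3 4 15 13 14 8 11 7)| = 22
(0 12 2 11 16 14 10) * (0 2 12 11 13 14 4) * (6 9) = (0 11 16 4)(2 13 14 10)(6 9) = [11, 1, 13, 3, 0, 5, 9, 7, 8, 6, 2, 16, 12, 14, 10, 15, 4]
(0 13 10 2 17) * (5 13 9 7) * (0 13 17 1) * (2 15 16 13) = (0 9 7 5 17 2 1)(10 15 16 13) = [9, 0, 1, 3, 4, 17, 6, 5, 8, 7, 15, 11, 12, 10, 14, 16, 13, 2]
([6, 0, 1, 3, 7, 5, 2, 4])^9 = [6, 0, 1, 3, 7, 5, 2, 4]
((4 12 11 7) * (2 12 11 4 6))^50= (2 4 7)(6 12 11)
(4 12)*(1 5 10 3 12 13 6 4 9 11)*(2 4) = (1 5 10 3 12 9 11)(2 4 13 6) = [0, 5, 4, 12, 13, 10, 2, 7, 8, 11, 3, 1, 9, 6]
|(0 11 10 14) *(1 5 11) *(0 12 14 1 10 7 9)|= 14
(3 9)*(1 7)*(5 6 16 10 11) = (1 7)(3 9)(5 6 16 10 11) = [0, 7, 2, 9, 4, 6, 16, 1, 8, 3, 11, 5, 12, 13, 14, 15, 10]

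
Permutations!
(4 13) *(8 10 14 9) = [0, 1, 2, 3, 13, 5, 6, 7, 10, 8, 14, 11, 12, 4, 9] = (4 13)(8 10 14 9)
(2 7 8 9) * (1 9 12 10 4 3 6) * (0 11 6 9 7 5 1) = [11, 7, 5, 9, 3, 1, 0, 8, 12, 2, 4, 6, 10] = (0 11 6)(1 7 8 12 10 4 3 9 2 5)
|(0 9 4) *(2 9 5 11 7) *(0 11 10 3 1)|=|(0 5 10 3 1)(2 9 4 11 7)|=5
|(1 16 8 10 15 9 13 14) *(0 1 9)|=|(0 1 16 8 10 15)(9 13 14)|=6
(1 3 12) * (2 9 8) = (1 3 12)(2 9 8) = [0, 3, 9, 12, 4, 5, 6, 7, 2, 8, 10, 11, 1]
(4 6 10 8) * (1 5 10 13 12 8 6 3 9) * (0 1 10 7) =[1, 5, 2, 9, 3, 7, 13, 0, 4, 10, 6, 11, 8, 12] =(0 1 5 7)(3 9 10 6 13 12 8 4)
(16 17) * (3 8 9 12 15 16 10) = (3 8 9 12 15 16 17 10) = [0, 1, 2, 8, 4, 5, 6, 7, 9, 12, 3, 11, 15, 13, 14, 16, 17, 10]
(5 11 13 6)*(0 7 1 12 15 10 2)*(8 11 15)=(0 7 1 12 8 11 13 6 5 15 10 2)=[7, 12, 0, 3, 4, 15, 5, 1, 11, 9, 2, 13, 8, 6, 14, 10]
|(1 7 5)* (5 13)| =4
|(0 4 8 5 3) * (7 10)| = 10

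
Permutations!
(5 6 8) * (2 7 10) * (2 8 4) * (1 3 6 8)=[0, 3, 7, 6, 2, 8, 4, 10, 5, 9, 1]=(1 3 6 4 2 7 10)(5 8)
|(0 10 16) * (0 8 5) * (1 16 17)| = |(0 10 17 1 16 8 5)| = 7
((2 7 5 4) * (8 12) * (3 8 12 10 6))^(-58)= (12)(2 5)(3 10)(4 7)(6 8)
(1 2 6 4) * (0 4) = (0 4 1 2 6) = [4, 2, 6, 3, 1, 5, 0]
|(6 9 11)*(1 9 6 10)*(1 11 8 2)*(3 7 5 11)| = |(1 9 8 2)(3 7 5 11 10)| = 20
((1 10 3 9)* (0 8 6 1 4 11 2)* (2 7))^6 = ((0 8 6 1 10 3 9 4 11 7 2))^6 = (0 9 8 4 6 11 1 7 10 2 3)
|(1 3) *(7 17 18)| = 6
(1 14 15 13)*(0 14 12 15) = (0 14)(1 12 15 13) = [14, 12, 2, 3, 4, 5, 6, 7, 8, 9, 10, 11, 15, 1, 0, 13]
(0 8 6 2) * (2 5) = (0 8 6 5 2) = [8, 1, 0, 3, 4, 2, 5, 7, 6]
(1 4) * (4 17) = (1 17 4) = [0, 17, 2, 3, 1, 5, 6, 7, 8, 9, 10, 11, 12, 13, 14, 15, 16, 4]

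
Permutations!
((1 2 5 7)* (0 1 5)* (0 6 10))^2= (0 2 10 1 6)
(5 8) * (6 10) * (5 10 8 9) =(5 9)(6 8 10) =[0, 1, 2, 3, 4, 9, 8, 7, 10, 5, 6]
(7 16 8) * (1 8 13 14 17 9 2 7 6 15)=[0, 8, 7, 3, 4, 5, 15, 16, 6, 2, 10, 11, 12, 14, 17, 1, 13, 9]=(1 8 6 15)(2 7 16 13 14 17 9)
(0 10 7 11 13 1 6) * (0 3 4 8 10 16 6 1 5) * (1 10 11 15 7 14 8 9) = [16, 10, 2, 4, 9, 0, 3, 15, 11, 1, 14, 13, 12, 5, 8, 7, 6] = (0 16 6 3 4 9 1 10 14 8 11 13 5)(7 15)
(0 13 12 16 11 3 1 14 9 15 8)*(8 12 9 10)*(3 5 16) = [13, 14, 2, 1, 4, 16, 6, 7, 0, 15, 8, 5, 3, 9, 10, 12, 11] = (0 13 9 15 12 3 1 14 10 8)(5 16 11)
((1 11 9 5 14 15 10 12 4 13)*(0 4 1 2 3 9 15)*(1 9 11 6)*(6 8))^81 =(0 9 15 2)(3 4 5 10)(11 13 14 12)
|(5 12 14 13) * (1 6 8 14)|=|(1 6 8 14 13 5 12)|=7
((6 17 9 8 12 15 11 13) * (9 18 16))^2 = ((6 17 18 16 9 8 12 15 11 13))^2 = (6 18 9 12 11)(8 15 13 17 16)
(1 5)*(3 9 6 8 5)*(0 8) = [8, 3, 2, 9, 4, 1, 0, 7, 5, 6] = (0 8 5 1 3 9 6)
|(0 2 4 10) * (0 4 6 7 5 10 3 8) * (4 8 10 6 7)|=9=|(0 2 7 5 6 4 3 10 8)|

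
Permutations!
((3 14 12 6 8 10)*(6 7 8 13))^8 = ((3 14 12 7 8 10)(6 13))^8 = (3 12 8)(7 10 14)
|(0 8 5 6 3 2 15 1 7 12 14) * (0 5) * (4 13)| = 18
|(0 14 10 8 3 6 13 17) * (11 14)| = 9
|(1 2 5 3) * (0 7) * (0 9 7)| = 4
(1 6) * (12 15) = (1 6)(12 15) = [0, 6, 2, 3, 4, 5, 1, 7, 8, 9, 10, 11, 15, 13, 14, 12]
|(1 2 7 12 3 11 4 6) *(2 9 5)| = 10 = |(1 9 5 2 7 12 3 11 4 6)|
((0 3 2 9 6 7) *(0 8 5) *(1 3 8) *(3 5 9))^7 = ((0 8 9 6 7 1 5)(2 3))^7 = (9)(2 3)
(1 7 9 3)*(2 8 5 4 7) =(1 2 8 5 4 7 9 3) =[0, 2, 8, 1, 7, 4, 6, 9, 5, 3]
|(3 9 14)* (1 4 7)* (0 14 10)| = 15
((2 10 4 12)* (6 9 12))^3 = ((2 10 4 6 9 12))^3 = (2 6)(4 12)(9 10)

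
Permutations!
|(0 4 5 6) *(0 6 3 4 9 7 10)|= |(0 9 7 10)(3 4 5)|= 12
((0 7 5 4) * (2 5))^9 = ((0 7 2 5 4))^9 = (0 4 5 2 7)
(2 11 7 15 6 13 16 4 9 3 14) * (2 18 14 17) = (2 11 7 15 6 13 16 4 9 3 17)(14 18) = [0, 1, 11, 17, 9, 5, 13, 15, 8, 3, 10, 7, 12, 16, 18, 6, 4, 2, 14]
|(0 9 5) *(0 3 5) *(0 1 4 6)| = 10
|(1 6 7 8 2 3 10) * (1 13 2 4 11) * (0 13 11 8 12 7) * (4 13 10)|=|(0 10 11 1 6)(2 3 4 8 13)(7 12)|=10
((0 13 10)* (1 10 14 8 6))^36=((0 13 14 8 6 1 10))^36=(0 13 14 8 6 1 10)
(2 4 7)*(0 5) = (0 5)(2 4 7) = [5, 1, 4, 3, 7, 0, 6, 2]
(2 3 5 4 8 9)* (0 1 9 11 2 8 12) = (0 1 9 8 11 2 3 5 4 12) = [1, 9, 3, 5, 12, 4, 6, 7, 11, 8, 10, 2, 0]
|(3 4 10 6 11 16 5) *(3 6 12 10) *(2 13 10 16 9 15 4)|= 12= |(2 13 10 12 16 5 6 11 9 15 4 3)|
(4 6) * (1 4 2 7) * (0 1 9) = [1, 4, 7, 3, 6, 5, 2, 9, 8, 0] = (0 1 4 6 2 7 9)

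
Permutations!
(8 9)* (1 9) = (1 9 8) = [0, 9, 2, 3, 4, 5, 6, 7, 1, 8]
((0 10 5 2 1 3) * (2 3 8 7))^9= (0 10 5 3)(1 8 7 2)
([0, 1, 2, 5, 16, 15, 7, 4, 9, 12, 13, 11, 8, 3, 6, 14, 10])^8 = [0, 1, 2, 10, 6, 13, 15, 14, 12, 8, 4, 11, 9, 16, 5, 3, 7]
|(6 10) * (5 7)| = 2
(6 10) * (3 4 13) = [0, 1, 2, 4, 13, 5, 10, 7, 8, 9, 6, 11, 12, 3] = (3 4 13)(6 10)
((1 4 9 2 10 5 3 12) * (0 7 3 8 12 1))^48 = ((0 7 3 1 4 9 2 10 5 8 12))^48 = (0 4 5 7 9 8 3 2 12 1 10)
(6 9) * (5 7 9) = (5 7 9 6) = [0, 1, 2, 3, 4, 7, 5, 9, 8, 6]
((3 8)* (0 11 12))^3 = (12)(3 8) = ((0 11 12)(3 8))^3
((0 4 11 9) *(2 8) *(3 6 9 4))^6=(11)(0 6)(3 9)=((0 3 6 9)(2 8)(4 11))^6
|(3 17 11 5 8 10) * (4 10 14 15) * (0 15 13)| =|(0 15 4 10 3 17 11 5 8 14 13)| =11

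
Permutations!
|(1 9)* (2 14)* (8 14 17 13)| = |(1 9)(2 17 13 8 14)| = 10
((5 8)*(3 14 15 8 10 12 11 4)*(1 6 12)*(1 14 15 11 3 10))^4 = ((1 6 12 3 15 8 5)(4 10 14 11))^4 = (1 15 6 8 12 5 3)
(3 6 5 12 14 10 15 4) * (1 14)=[0, 14, 2, 6, 3, 12, 5, 7, 8, 9, 15, 11, 1, 13, 10, 4]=(1 14 10 15 4 3 6 5 12)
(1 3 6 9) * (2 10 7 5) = (1 3 6 9)(2 10 7 5) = [0, 3, 10, 6, 4, 2, 9, 5, 8, 1, 7]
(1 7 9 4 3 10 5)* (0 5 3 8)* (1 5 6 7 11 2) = (0 6 7 9 4 8)(1 11 2)(3 10) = [6, 11, 1, 10, 8, 5, 7, 9, 0, 4, 3, 2]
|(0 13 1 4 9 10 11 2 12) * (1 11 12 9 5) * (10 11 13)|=3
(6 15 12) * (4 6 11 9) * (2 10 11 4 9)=(2 10 11)(4 6 15 12)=[0, 1, 10, 3, 6, 5, 15, 7, 8, 9, 11, 2, 4, 13, 14, 12]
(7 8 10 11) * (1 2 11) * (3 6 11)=(1 2 3 6 11 7 8 10)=[0, 2, 3, 6, 4, 5, 11, 8, 10, 9, 1, 7]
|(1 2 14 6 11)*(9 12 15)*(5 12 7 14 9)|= |(1 2 9 7 14 6 11)(5 12 15)|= 21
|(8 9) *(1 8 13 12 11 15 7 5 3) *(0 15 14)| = |(0 15 7 5 3 1 8 9 13 12 11 14)| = 12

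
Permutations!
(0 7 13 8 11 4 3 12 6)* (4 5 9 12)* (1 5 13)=(0 7 1 5 9 12 6)(3 4)(8 11 13)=[7, 5, 2, 4, 3, 9, 0, 1, 11, 12, 10, 13, 6, 8]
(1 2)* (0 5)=[5, 2, 1, 3, 4, 0]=(0 5)(1 2)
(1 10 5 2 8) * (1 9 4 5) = (1 10)(2 8 9 4 5) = [0, 10, 8, 3, 5, 2, 6, 7, 9, 4, 1]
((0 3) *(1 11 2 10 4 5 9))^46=(1 4 11 5 2 9 10)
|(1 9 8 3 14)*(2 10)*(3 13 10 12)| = 9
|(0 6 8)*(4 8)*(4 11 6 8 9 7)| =6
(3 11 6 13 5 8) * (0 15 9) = (0 15 9)(3 11 6 13 5 8) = [15, 1, 2, 11, 4, 8, 13, 7, 3, 0, 10, 6, 12, 5, 14, 9]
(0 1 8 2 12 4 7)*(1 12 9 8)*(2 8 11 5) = (0 12 4 7)(2 9 11 5) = [12, 1, 9, 3, 7, 2, 6, 0, 8, 11, 10, 5, 4]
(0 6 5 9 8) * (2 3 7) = (0 6 5 9 8)(2 3 7) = [6, 1, 3, 7, 4, 9, 5, 2, 0, 8]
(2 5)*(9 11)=(2 5)(9 11)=[0, 1, 5, 3, 4, 2, 6, 7, 8, 11, 10, 9]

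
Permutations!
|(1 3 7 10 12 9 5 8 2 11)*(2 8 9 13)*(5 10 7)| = |(1 3 5 9 10 12 13 2 11)| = 9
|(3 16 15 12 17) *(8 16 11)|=|(3 11 8 16 15 12 17)|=7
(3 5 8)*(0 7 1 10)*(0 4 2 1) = (0 7)(1 10 4 2)(3 5 8) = [7, 10, 1, 5, 2, 8, 6, 0, 3, 9, 4]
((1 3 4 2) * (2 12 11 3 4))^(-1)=(1 2 3 11 12 4)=((1 4 12 11 3 2))^(-1)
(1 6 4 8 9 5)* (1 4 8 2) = (1 6 8 9 5 4 2) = [0, 6, 1, 3, 2, 4, 8, 7, 9, 5]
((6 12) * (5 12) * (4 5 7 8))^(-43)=((4 5 12 6 7 8))^(-43)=(4 8 7 6 12 5)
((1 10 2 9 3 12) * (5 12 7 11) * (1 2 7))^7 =(1 9 12 11 10 3 2 5 7)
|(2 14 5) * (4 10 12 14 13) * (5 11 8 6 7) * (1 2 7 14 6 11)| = |(1 2 13 4 10 12 6 14)(5 7)(8 11)| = 8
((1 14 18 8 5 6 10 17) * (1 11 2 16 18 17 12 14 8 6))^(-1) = (1 5 8)(2 11 17 14 12 10 6 18 16)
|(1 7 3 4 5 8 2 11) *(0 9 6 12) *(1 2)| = |(0 9 6 12)(1 7 3 4 5 8)(2 11)| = 12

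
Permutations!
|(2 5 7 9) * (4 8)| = |(2 5 7 9)(4 8)| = 4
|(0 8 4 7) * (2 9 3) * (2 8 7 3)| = |(0 7)(2 9)(3 8 4)| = 6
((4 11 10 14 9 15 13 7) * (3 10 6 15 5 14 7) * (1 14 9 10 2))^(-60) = (1 6 14 15 10 13 7 3 4 2 11)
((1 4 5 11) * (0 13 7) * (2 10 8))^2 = (0 7 13)(1 5)(2 8 10)(4 11)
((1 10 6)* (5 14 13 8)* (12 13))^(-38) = (1 10 6)(5 12 8 14 13)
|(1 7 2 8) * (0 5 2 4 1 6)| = 15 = |(0 5 2 8 6)(1 7 4)|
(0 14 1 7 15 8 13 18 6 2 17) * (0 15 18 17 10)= (0 14 1 7 18 6 2 10)(8 13 17 15)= [14, 7, 10, 3, 4, 5, 2, 18, 13, 9, 0, 11, 12, 17, 1, 8, 16, 15, 6]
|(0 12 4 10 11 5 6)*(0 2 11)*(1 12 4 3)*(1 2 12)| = 6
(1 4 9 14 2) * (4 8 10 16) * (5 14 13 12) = [0, 8, 1, 3, 9, 14, 6, 7, 10, 13, 16, 11, 5, 12, 2, 15, 4] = (1 8 10 16 4 9 13 12 5 14 2)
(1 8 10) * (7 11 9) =(1 8 10)(7 11 9) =[0, 8, 2, 3, 4, 5, 6, 11, 10, 7, 1, 9]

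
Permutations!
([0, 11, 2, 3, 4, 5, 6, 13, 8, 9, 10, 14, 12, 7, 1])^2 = (1 14 11)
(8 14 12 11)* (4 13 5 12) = (4 13 5 12 11 8 14) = [0, 1, 2, 3, 13, 12, 6, 7, 14, 9, 10, 8, 11, 5, 4]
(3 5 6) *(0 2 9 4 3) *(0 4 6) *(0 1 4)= (0 2 9 6)(1 4 3 5)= [2, 4, 9, 5, 3, 1, 0, 7, 8, 6]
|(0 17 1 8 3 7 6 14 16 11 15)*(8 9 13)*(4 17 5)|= |(0 5 4 17 1 9 13 8 3 7 6 14 16 11 15)|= 15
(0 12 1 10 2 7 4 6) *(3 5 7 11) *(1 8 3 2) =(0 12 8 3 5 7 4 6)(1 10)(2 11) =[12, 10, 11, 5, 6, 7, 0, 4, 3, 9, 1, 2, 8]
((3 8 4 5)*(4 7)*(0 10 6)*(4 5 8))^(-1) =(0 6 10)(3 5 7 8 4)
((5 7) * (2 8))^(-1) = (2 8)(5 7) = ((2 8)(5 7))^(-1)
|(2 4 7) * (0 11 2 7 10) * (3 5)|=10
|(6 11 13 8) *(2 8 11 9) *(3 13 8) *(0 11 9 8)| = 4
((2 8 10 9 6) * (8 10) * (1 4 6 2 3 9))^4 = ((1 4 6 3 9 2 10))^4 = (1 9 4 2 6 10 3)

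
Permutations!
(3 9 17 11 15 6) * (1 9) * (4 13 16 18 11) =(1 9 17 4 13 16 18 11 15 6 3) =[0, 9, 2, 1, 13, 5, 3, 7, 8, 17, 10, 15, 12, 16, 14, 6, 18, 4, 11]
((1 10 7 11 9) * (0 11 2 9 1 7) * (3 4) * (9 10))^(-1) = ((0 11 1 9 7 2 10)(3 4))^(-1) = (0 10 2 7 9 1 11)(3 4)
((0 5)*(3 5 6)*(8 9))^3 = (0 5 3 6)(8 9)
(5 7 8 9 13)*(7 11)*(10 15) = [0, 1, 2, 3, 4, 11, 6, 8, 9, 13, 15, 7, 12, 5, 14, 10] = (5 11 7 8 9 13)(10 15)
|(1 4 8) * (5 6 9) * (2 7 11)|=3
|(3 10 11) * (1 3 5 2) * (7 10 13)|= 8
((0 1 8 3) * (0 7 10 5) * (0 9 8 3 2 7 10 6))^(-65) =(0 9)(1 8)(2 3)(5 6)(7 10)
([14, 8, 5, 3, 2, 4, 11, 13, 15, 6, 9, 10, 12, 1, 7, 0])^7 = (15)(2 5 4)(6 9 10 11)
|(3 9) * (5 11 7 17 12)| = 10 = |(3 9)(5 11 7 17 12)|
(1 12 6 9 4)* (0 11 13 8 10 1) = (0 11 13 8 10 1 12 6 9 4) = [11, 12, 2, 3, 0, 5, 9, 7, 10, 4, 1, 13, 6, 8]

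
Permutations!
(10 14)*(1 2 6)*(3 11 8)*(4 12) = (1 2 6)(3 11 8)(4 12)(10 14) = [0, 2, 6, 11, 12, 5, 1, 7, 3, 9, 14, 8, 4, 13, 10]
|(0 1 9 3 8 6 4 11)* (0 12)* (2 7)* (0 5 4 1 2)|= |(0 2 7)(1 9 3 8 6)(4 11 12 5)|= 60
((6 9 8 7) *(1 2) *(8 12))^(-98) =(6 12 7 9 8)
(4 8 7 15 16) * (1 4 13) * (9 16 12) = (1 4 8 7 15 12 9 16 13) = [0, 4, 2, 3, 8, 5, 6, 15, 7, 16, 10, 11, 9, 1, 14, 12, 13]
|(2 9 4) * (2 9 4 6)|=|(2 4 9 6)|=4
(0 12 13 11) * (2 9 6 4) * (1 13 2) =(0 12 2 9 6 4 1 13 11) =[12, 13, 9, 3, 1, 5, 4, 7, 8, 6, 10, 0, 2, 11]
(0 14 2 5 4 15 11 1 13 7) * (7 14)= (0 7)(1 13 14 2 5 4 15 11)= [7, 13, 5, 3, 15, 4, 6, 0, 8, 9, 10, 1, 12, 14, 2, 11]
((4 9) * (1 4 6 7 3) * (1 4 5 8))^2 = ((1 5 8)(3 4 9 6 7))^2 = (1 8 5)(3 9 7 4 6)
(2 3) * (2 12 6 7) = [0, 1, 3, 12, 4, 5, 7, 2, 8, 9, 10, 11, 6] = (2 3 12 6 7)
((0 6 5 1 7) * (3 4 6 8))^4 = ((0 8 3 4 6 5 1 7))^4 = (0 6)(1 3)(4 7)(5 8)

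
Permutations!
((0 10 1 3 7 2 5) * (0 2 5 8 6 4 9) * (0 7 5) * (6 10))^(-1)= (0 7 9 4 6)(1 10 8 2 5 3)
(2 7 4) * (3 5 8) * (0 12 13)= (0 12 13)(2 7 4)(3 5 8)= [12, 1, 7, 5, 2, 8, 6, 4, 3, 9, 10, 11, 13, 0]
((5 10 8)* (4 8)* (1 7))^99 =((1 7)(4 8 5 10))^99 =(1 7)(4 10 5 8)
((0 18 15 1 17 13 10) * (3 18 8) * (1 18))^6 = (18)(0 10 13 17 1 3 8)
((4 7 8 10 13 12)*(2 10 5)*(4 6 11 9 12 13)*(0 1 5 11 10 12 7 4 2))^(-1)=((13)(0 1 5)(2 12 6 10)(7 8 11 9))^(-1)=(13)(0 5 1)(2 10 6 12)(7 9 11 8)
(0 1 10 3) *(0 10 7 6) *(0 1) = [0, 7, 2, 10, 4, 5, 1, 6, 8, 9, 3] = (1 7 6)(3 10)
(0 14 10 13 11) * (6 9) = (0 14 10 13 11)(6 9) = [14, 1, 2, 3, 4, 5, 9, 7, 8, 6, 13, 0, 12, 11, 10]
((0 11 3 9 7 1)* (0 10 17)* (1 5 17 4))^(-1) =((0 11 3 9 7 5 17)(1 10 4))^(-1) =(0 17 5 7 9 3 11)(1 4 10)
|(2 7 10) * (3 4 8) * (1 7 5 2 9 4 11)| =8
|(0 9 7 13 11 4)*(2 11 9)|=12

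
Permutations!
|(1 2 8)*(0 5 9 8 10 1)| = |(0 5 9 8)(1 2 10)| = 12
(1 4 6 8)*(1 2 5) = [0, 4, 5, 3, 6, 1, 8, 7, 2] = (1 4 6 8 2 5)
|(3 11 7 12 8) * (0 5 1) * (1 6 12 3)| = |(0 5 6 12 8 1)(3 11 7)| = 6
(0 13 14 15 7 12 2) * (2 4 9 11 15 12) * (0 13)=[0, 1, 13, 3, 9, 5, 6, 2, 8, 11, 10, 15, 4, 14, 12, 7]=(2 13 14 12 4 9 11 15 7)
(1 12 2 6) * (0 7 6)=[7, 12, 0, 3, 4, 5, 1, 6, 8, 9, 10, 11, 2]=(0 7 6 1 12 2)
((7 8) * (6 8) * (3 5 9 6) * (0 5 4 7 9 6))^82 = (0 6 9 5 8)(3 4 7)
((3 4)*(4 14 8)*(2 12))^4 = (14)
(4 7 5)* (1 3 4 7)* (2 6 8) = (1 3 4)(2 6 8)(5 7) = [0, 3, 6, 4, 1, 7, 8, 5, 2]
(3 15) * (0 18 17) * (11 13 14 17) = [18, 1, 2, 15, 4, 5, 6, 7, 8, 9, 10, 13, 12, 14, 17, 3, 16, 0, 11] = (0 18 11 13 14 17)(3 15)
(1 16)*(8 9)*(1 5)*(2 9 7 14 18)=[0, 16, 9, 3, 4, 1, 6, 14, 7, 8, 10, 11, 12, 13, 18, 15, 5, 17, 2]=(1 16 5)(2 9 8 7 14 18)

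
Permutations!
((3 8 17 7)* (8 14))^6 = (3 14 8 17 7) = ((3 14 8 17 7))^6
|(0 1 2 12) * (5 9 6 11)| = |(0 1 2 12)(5 9 6 11)| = 4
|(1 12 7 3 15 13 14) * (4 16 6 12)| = 10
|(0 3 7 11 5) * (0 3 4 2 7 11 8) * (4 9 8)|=3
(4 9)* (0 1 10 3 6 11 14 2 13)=(0 1 10 3 6 11 14 2 13)(4 9)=[1, 10, 13, 6, 9, 5, 11, 7, 8, 4, 3, 14, 12, 0, 2]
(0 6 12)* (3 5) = (0 6 12)(3 5) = [6, 1, 2, 5, 4, 3, 12, 7, 8, 9, 10, 11, 0]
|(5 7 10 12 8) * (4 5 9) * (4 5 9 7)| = 12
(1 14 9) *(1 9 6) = (1 14 6) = [0, 14, 2, 3, 4, 5, 1, 7, 8, 9, 10, 11, 12, 13, 6]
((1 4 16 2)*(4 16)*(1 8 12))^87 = ((1 16 2 8 12))^87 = (1 2 12 16 8)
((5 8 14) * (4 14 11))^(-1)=(4 11 8 5 14)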